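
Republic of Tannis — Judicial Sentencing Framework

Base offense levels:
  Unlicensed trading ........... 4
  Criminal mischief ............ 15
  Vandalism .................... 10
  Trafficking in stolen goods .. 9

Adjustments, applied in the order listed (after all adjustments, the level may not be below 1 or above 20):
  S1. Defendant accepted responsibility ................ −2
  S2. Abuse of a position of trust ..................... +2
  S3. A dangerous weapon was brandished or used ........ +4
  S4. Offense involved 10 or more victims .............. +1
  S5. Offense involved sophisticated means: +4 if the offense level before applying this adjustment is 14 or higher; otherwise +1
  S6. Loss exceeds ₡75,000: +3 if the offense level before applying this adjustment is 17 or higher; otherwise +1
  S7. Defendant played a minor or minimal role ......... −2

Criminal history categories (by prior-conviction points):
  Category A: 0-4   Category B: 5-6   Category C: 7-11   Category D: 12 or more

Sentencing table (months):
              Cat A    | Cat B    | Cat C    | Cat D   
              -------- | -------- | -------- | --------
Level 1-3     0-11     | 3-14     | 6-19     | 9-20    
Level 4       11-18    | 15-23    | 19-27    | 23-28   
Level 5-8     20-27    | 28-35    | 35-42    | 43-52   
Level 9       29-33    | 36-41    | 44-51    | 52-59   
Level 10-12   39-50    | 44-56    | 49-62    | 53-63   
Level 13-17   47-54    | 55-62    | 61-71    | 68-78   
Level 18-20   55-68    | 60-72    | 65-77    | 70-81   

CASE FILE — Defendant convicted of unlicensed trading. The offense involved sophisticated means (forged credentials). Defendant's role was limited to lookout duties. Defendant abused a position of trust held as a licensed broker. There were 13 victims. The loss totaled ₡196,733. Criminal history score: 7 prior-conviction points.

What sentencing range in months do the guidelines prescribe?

Base offense level for unlicensed trading: 4.
S1 does not apply.
S2 applies: 4 + 2 = 6.
S4 applies: 6 + 1 = 7.
S5 applies (level before this adjustment is 7 < 14, so +1): 7 + 1 = 8.
S6 applies (level before this adjustment is 8 < 17, so +1): 8 + 1 = 9.
S7 applies: 9 − 2 = 7.
Final offense level: 7.
Criminal history: 7 prior points → Category C (7-11).
Level 7 falls in the 5-8 band.
Grid: Level 5-8 × Category C = 35-42 months.

35-42 months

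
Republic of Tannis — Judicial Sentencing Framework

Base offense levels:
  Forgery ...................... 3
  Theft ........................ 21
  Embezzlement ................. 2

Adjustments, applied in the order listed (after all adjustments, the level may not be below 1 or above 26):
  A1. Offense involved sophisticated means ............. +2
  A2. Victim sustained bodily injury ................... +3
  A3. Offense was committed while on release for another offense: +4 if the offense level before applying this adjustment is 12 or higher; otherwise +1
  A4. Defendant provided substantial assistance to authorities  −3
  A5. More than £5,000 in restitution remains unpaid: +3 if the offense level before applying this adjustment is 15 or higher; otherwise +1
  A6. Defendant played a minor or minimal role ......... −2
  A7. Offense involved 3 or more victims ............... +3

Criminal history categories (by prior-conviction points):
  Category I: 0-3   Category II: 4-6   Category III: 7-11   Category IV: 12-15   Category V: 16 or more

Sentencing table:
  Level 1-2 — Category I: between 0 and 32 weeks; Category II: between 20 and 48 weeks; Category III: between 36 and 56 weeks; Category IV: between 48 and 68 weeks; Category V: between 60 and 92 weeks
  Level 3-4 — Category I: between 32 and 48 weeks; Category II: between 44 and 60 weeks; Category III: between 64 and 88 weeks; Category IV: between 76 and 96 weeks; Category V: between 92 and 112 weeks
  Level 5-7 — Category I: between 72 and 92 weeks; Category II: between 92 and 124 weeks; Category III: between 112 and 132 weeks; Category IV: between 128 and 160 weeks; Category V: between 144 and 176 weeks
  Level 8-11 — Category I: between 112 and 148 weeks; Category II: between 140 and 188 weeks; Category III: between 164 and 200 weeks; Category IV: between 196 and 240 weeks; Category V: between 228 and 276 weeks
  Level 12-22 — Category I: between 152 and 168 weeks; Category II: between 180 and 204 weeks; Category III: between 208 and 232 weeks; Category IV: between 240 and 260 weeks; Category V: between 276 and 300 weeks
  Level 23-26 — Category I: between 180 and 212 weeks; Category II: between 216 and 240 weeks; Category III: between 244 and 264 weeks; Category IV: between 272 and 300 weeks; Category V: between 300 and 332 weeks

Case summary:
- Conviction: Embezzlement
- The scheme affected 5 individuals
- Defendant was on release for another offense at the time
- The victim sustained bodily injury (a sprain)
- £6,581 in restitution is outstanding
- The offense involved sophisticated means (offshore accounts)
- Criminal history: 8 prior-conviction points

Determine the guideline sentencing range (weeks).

Base offense level for embezzlement: 2.
A1 applies: 2 + 2 = 4.
A2 applies: 4 + 3 = 7.
A3 applies (level before this adjustment is 7 < 12, so +1): 7 + 1 = 8.
A5 applies (level before this adjustment is 8 < 15, so +1): 8 + 1 = 9.
A7 applies: 9 + 3 = 12.
Final offense level: 12.
Criminal history: 8 prior points → Category III (7-11).
Level 12 falls in the 12-22 band.
Grid: Level 12-22 × Category III = 208-232 weeks.

208-232 weeks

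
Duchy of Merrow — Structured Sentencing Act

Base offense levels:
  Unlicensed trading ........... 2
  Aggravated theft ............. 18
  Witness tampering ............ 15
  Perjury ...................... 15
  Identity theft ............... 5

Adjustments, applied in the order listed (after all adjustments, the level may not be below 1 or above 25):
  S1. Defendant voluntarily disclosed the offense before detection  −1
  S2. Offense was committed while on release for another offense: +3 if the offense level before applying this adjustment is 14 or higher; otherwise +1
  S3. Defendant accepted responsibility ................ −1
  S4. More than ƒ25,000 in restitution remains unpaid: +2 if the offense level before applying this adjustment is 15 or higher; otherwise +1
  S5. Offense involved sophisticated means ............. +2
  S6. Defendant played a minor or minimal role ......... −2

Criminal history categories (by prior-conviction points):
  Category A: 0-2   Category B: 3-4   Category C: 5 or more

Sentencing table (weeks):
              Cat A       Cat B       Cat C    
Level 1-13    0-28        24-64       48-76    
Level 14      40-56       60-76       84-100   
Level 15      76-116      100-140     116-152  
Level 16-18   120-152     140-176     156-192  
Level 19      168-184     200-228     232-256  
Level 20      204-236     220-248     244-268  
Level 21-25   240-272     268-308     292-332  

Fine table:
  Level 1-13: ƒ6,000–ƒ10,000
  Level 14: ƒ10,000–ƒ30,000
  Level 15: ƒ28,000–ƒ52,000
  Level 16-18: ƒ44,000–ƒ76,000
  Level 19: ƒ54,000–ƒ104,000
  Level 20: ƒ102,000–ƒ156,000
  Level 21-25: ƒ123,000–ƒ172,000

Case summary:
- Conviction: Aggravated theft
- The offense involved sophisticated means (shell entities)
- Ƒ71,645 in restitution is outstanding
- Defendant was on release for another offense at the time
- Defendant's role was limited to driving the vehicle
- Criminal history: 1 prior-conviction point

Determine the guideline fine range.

Base offense level for aggravated theft: 18.
S2 applies (level before this adjustment is 18 ≥ 14, so +3): 18 + 3 = 21.
S3 does not apply.
S4 applies (level before this adjustment is 21 ≥ 15, so +2): 21 + 2 = 23.
S5 applies: 23 + 2 = 25.
S6 applies: 25 − 2 = 23.
Final offense level: 23.
Level 23 falls in the 21-25 band.
Fine table: Level 21-25 → ƒ123,000–ƒ172,000.

ƒ123,000–ƒ172,000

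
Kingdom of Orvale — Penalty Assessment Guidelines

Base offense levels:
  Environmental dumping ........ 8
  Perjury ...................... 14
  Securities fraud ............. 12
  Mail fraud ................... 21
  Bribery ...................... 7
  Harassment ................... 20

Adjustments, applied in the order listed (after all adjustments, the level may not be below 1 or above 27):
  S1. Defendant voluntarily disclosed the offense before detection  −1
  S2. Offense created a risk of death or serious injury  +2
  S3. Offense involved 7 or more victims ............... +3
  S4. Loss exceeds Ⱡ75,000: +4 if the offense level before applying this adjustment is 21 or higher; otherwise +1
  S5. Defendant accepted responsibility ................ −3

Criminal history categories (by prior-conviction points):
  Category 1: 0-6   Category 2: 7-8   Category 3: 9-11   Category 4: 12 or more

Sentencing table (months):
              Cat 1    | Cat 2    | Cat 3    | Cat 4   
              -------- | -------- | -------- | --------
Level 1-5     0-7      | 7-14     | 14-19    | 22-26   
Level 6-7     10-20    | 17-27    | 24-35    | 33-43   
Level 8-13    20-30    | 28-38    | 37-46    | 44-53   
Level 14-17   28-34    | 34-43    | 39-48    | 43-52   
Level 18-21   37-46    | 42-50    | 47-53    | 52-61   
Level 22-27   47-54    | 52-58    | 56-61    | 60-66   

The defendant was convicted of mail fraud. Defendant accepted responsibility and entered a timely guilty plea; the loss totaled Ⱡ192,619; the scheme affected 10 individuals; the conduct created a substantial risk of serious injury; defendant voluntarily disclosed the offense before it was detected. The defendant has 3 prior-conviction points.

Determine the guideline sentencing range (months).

Base offense level for mail fraud: 21.
S1 applies: 21 − 1 = 20.
S2 applies: 20 + 2 = 22.
S3 applies: 22 + 3 = 25.
S4 applies (level before this adjustment is 25 ≥ 21, so +4): 25 + 4 = 29.
S5 applies: 29 − 3 = 26.
Final offense level: 26.
Criminal history: 3 prior points → Category 1 (0-6).
Level 26 falls in the 22-27 band.
Grid: Level 22-27 × Category 1 = 47-54 months.

47-54 months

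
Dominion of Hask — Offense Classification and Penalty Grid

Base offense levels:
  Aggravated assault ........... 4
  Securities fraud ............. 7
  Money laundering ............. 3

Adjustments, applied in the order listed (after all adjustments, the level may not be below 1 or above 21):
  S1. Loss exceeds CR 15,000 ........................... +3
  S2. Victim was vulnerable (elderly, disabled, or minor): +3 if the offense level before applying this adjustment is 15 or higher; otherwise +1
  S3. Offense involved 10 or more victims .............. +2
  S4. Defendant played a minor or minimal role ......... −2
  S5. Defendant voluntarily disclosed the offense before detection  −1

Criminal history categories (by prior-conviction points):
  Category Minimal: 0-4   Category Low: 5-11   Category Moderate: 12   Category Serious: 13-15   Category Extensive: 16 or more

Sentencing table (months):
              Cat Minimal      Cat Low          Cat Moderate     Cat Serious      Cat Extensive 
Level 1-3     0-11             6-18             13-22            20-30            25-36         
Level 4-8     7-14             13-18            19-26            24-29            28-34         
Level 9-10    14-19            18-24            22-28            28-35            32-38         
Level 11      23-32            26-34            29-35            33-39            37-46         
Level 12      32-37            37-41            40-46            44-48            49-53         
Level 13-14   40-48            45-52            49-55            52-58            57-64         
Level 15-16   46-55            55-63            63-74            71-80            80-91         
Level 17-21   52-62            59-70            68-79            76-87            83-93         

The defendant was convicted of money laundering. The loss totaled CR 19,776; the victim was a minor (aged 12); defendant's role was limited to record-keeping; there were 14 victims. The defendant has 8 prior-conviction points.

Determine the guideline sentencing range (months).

13-18 months

Base offense level for money laundering: 3.
S1 applies: 3 + 3 = 6.
S2 applies (level before this adjustment is 6 < 15, so +1): 6 + 1 = 7.
S3 applies: 7 + 2 = 9.
S4 applies: 9 − 2 = 7.
S5 does not apply.
Final offense level: 7.
Criminal history: 8 prior points → Category Low (5-11).
Level 7 falls in the 4-8 band.
Grid: Level 4-8 × Category Low = 13-18 months.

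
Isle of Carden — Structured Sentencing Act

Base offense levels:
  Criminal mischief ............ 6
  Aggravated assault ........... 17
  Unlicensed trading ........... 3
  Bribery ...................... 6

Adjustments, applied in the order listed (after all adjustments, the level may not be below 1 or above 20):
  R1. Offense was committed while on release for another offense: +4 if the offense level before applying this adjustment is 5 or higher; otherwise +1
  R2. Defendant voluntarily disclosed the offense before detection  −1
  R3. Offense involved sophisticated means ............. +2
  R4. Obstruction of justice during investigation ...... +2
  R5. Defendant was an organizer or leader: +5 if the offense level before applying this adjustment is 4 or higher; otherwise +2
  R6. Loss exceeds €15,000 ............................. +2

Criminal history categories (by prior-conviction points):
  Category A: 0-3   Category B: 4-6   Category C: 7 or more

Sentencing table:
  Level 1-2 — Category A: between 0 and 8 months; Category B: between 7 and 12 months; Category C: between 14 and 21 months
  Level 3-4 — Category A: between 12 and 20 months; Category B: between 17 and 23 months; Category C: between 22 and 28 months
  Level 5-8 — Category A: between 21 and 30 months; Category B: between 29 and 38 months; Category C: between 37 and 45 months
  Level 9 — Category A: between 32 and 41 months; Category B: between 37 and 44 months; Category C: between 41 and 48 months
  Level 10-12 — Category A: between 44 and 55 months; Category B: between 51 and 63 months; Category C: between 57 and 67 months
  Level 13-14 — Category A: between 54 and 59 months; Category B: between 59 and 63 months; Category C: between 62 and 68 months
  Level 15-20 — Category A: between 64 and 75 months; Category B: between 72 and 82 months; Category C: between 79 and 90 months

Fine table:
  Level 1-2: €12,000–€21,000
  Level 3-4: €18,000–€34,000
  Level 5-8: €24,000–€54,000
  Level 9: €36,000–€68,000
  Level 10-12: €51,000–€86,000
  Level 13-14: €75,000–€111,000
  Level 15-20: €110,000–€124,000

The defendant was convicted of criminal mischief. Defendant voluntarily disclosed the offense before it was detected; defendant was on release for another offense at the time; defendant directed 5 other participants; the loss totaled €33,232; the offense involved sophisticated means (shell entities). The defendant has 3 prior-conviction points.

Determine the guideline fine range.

€110,000–€124,000

Base offense level for criminal mischief: 6.
R1 applies (level before this adjustment is 6 ≥ 5, so +4): 6 + 4 = 10.
R2 applies: 10 − 1 = 9.
R3 applies: 9 + 2 = 11.
R4 does not apply.
R5 applies (level before this adjustment is 11 ≥ 4, so +5): 11 + 5 = 16.
R6 applies: 16 + 2 = 18.
Final offense level: 18.
Level 18 falls in the 15-20 band.
Fine table: Level 15-20 → €110,000–€124,000.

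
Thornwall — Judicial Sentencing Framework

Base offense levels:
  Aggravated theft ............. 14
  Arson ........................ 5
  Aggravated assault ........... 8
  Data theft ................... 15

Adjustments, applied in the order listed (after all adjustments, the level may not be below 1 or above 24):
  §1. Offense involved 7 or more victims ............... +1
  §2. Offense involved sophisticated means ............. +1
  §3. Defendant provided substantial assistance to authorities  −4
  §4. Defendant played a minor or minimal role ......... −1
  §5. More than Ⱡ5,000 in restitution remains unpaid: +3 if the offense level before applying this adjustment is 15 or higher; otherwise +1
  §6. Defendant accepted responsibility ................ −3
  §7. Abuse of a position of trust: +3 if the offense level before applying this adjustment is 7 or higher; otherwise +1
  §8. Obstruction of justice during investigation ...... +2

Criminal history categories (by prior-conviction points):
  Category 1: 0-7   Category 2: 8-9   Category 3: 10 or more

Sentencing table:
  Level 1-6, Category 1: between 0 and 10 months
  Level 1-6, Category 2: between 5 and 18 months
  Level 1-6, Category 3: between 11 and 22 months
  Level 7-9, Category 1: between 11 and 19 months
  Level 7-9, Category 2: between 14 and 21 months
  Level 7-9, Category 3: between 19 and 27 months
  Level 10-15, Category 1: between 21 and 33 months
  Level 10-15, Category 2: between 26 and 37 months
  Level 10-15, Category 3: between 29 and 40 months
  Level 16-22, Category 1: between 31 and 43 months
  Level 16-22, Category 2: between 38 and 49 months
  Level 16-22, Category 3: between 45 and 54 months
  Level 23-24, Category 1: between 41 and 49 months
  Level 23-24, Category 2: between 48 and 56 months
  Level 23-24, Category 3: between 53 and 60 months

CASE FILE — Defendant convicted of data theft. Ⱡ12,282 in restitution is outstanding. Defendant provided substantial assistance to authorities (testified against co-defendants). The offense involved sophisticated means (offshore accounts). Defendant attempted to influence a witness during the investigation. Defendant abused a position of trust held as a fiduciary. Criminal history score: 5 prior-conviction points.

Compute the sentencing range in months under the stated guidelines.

Base offense level for data theft: 15.
§2 applies: 15 + 1 = 16.
§3 applies: 16 − 4 = 12.
§4 does not apply.
§5 applies (level before this adjustment is 12 < 15, so +1): 12 + 1 = 13.
§7 applies (level before this adjustment is 13 ≥ 7, so +3): 13 + 3 = 16.
§8 applies: 16 + 2 = 18.
Final offense level: 18.
Criminal history: 5 prior points → Category 1 (0-7).
Level 18 falls in the 16-22 band.
Grid: Level 16-22 × Category 1 = 31-43 months.

31-43 months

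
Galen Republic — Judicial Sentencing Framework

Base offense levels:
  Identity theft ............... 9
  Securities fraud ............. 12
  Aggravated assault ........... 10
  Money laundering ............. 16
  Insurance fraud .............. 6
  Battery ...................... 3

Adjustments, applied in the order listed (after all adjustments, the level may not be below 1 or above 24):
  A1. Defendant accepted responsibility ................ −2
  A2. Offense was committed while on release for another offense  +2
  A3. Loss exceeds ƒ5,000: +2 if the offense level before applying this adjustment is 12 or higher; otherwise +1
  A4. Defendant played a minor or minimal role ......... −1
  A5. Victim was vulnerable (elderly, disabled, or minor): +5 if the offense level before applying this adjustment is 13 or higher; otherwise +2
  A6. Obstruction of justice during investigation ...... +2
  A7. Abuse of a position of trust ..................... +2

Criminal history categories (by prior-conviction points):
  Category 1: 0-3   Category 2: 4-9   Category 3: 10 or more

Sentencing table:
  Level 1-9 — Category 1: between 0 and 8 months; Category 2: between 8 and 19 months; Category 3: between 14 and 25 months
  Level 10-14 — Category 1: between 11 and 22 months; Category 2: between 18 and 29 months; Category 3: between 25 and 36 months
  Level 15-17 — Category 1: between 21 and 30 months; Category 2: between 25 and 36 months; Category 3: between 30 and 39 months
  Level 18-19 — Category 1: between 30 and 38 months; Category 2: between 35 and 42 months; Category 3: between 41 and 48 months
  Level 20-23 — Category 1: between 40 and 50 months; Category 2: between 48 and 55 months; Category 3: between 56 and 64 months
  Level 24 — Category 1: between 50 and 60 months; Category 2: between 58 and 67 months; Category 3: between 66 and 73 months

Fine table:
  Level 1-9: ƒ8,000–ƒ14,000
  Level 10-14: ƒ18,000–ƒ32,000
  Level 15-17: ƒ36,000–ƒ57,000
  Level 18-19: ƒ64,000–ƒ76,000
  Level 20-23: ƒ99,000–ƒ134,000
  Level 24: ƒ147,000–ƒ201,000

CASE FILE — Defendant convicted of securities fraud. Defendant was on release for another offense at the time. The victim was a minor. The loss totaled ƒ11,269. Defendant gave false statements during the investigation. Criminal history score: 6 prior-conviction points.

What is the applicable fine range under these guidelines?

Base offense level for securities fraud: 12.
A1 does not apply.
A2 applies: 12 + 2 = 14.
A3 applies (level before this adjustment is 14 ≥ 12, so +2): 14 + 2 = 16.
A4 does not apply.
A5 applies (level before this adjustment is 16 ≥ 13, so +5): 16 + 5 = 21.
A6 applies: 21 + 2 = 23.
Final offense level: 23.
Level 23 falls in the 20-23 band.
Fine table: Level 20-23 → ƒ99,000–ƒ134,000.

ƒ99,000–ƒ134,000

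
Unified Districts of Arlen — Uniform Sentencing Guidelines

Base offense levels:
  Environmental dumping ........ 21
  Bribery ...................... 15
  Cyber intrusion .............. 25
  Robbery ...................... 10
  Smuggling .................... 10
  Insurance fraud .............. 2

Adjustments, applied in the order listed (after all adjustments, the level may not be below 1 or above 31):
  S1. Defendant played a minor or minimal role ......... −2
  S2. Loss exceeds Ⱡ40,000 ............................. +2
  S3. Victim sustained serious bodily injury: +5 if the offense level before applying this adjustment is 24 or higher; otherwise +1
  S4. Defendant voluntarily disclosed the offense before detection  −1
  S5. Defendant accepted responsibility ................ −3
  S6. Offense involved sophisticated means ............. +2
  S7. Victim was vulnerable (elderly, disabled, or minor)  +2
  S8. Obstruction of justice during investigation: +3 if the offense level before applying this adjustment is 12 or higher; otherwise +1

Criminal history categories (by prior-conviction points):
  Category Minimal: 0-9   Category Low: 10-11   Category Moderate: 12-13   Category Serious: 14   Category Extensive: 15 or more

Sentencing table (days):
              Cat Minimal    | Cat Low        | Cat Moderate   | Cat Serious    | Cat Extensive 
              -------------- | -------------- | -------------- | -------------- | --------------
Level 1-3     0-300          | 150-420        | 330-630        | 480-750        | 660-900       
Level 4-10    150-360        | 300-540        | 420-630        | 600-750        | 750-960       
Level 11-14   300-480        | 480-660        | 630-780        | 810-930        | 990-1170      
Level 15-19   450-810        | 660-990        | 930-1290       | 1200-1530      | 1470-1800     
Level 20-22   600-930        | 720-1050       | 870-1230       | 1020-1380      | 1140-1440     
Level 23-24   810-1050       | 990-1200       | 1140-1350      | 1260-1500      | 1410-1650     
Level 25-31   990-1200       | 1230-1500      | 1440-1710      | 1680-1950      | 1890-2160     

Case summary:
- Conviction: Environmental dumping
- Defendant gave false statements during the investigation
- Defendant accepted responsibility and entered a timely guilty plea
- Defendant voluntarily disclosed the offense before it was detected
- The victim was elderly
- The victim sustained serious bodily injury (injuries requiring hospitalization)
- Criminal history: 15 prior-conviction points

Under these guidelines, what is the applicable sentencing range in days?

Base offense level for environmental dumping: 21.
S2 does not apply.
S3 applies (level before this adjustment is 21 < 24, so +1): 21 + 1 = 22.
S4 applies: 22 − 1 = 21.
S5 applies: 21 − 3 = 18.
S7 applies: 18 + 2 = 20.
S8 applies (level before this adjustment is 20 ≥ 12, so +3): 20 + 3 = 23.
Final offense level: 23.
Criminal history: 15 prior points → Category Extensive (15+).
Level 23 falls in the 23-24 band.
Grid: Level 23-24 × Category Extensive = 1410-1650 days.

1410-1650 days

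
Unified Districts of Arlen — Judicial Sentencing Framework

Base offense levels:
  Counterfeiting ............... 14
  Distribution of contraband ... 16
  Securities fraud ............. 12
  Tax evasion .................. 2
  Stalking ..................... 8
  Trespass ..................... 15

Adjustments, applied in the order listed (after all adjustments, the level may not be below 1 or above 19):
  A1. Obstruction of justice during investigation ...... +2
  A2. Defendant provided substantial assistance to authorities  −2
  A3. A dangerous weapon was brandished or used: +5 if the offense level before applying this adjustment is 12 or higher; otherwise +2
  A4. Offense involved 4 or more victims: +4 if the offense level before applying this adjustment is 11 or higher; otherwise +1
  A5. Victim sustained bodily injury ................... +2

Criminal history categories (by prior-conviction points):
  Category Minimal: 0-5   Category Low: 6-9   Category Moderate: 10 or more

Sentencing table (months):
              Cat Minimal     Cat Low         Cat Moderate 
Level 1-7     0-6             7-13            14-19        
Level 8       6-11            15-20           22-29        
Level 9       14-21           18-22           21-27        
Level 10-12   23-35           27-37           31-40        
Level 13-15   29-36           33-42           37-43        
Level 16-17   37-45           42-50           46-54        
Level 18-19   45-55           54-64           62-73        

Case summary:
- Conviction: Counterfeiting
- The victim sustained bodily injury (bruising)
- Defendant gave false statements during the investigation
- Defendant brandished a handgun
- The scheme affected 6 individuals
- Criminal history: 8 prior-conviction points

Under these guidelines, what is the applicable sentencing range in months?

Base offense level for counterfeiting: 14.
A1 applies: 14 + 2 = 16.
A2 does not apply.
A3 applies (level before this adjustment is 16 ≥ 12, so +5): 16 + 5 = 21.
A4 applies (level before this adjustment is 21 ≥ 11, so +4): 21 + 4 = 25.
A5 applies: 25 + 2 = 27.
Level 27 exceeds the maximum of 19; capped at 19.
Final offense level: 19.
Criminal history: 8 prior points → Category Low (6-9).
Level 19 falls in the 18-19 band.
Grid: Level 18-19 × Category Low = 54-64 months.

54-64 months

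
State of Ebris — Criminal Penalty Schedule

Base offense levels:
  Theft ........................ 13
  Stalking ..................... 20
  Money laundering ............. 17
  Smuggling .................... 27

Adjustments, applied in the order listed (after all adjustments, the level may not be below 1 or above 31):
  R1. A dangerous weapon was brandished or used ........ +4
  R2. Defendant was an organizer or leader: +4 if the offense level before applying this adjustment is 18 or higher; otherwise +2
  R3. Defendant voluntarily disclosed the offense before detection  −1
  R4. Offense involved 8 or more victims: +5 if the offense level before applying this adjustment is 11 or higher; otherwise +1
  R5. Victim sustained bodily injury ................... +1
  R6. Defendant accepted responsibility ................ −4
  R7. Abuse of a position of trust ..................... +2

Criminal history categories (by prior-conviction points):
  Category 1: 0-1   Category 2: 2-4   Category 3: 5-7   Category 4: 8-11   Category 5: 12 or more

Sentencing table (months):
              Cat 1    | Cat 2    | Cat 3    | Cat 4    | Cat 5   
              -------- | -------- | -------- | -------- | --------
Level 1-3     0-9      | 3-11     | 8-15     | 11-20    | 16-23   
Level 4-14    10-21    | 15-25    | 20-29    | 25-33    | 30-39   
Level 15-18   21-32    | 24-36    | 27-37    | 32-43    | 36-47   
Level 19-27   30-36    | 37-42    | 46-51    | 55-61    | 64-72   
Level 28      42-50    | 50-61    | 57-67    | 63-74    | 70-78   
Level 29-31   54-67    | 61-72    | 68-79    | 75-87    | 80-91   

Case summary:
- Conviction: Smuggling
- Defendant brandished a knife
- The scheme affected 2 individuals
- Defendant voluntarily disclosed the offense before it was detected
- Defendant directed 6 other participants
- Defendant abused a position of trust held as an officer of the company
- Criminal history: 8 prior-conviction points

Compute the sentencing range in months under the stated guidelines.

Base offense level for smuggling: 27.
R1 applies: 27 + 4 = 31.
R2 applies (level before this adjustment is 31 ≥ 18, so +4): 31 + 4 = 35.
R3 applies: 35 − 1 = 34.
R6 does not apply.
R7 applies: 34 + 2 = 36.
Level 36 exceeds the maximum of 31; capped at 31.
Final offense level: 31.
Criminal history: 8 prior points → Category 4 (8-11).
Level 31 falls in the 29-31 band.
Grid: Level 29-31 × Category 4 = 75-87 months.

75-87 months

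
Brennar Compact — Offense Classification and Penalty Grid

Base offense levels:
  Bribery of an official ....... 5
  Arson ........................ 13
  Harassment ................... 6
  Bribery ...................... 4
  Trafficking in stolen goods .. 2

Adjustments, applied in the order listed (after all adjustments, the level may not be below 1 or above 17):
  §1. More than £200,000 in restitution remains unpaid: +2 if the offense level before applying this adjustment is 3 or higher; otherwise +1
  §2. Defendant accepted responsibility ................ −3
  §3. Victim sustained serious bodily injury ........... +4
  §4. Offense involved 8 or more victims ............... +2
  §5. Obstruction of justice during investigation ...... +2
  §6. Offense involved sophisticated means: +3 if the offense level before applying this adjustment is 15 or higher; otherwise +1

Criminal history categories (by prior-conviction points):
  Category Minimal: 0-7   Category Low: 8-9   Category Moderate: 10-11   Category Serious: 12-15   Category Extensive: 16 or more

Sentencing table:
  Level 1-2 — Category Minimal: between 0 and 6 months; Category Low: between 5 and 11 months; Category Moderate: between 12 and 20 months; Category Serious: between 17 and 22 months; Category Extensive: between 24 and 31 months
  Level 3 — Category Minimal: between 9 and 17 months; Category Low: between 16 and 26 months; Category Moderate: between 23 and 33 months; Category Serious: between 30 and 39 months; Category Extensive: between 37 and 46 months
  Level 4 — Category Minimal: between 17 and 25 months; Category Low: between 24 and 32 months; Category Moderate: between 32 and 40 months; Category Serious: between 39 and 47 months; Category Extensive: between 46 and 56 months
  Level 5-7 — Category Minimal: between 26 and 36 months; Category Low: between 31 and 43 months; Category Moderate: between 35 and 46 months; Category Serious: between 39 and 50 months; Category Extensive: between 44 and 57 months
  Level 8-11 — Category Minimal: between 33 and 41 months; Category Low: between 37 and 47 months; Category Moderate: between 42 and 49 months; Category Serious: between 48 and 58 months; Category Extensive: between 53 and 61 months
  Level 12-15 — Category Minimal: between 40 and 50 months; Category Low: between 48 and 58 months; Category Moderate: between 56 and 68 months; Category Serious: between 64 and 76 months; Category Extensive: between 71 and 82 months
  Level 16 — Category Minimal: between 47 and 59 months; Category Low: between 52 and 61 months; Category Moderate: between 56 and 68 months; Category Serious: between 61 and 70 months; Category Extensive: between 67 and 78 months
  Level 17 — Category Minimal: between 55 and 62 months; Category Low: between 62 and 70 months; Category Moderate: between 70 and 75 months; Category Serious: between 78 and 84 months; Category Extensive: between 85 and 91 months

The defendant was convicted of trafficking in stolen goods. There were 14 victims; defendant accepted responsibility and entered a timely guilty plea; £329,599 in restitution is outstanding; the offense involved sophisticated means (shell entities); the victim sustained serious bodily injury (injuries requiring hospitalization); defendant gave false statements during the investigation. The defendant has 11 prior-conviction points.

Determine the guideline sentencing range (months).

42-49 months

Base offense level for trafficking in stolen goods: 2.
§1 applies (level before this adjustment is 2 < 3, so +1): 2 + 1 = 3.
§2 applies: 3 − 3 = 0.
§3 applies: 0 + 4 = 4.
§4 applies: 4 + 2 = 6.
§5 applies: 6 + 2 = 8.
§6 applies (level before this adjustment is 8 < 15, so +1): 8 + 1 = 9.
Final offense level: 9.
Criminal history: 11 prior points → Category Moderate (10-11).
Level 9 falls in the 8-11 band.
Grid: Level 8-11 × Category Moderate = 42-49 months.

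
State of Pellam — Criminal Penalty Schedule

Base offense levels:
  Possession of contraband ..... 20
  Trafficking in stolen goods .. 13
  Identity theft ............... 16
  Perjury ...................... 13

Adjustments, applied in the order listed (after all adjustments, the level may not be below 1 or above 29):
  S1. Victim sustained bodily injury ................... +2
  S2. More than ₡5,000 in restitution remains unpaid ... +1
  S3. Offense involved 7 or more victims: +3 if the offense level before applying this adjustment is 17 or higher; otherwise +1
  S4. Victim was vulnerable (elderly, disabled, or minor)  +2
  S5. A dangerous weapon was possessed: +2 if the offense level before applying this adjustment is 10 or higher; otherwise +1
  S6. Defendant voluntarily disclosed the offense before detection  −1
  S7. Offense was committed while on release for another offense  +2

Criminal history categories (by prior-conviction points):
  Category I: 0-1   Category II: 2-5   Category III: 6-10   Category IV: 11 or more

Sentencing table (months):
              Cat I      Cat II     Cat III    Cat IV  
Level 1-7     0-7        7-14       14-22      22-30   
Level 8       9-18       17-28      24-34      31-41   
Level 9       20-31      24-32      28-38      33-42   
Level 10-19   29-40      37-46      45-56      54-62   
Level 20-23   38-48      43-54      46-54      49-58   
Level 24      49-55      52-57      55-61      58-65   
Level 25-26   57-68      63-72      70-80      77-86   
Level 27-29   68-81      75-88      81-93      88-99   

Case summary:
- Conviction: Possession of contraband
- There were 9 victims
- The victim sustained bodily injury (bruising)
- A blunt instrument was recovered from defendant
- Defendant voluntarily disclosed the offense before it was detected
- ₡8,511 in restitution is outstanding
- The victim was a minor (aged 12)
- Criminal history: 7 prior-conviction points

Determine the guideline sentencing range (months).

81-93 months

Base offense level for possession of contraband: 20.
S1 applies: 20 + 2 = 22.
S2 applies: 22 + 1 = 23.
S3 applies (level before this adjustment is 23 ≥ 17, so +3): 23 + 3 = 26.
S4 applies: 26 + 2 = 28.
S5 applies (level before this adjustment is 28 ≥ 10, so +2): 28 + 2 = 30.
S6 applies: 30 − 1 = 29.
S7 does not apply.
Final offense level: 29.
Criminal history: 7 prior points → Category III (6-10).
Level 29 falls in the 27-29 band.
Grid: Level 27-29 × Category III = 81-93 months.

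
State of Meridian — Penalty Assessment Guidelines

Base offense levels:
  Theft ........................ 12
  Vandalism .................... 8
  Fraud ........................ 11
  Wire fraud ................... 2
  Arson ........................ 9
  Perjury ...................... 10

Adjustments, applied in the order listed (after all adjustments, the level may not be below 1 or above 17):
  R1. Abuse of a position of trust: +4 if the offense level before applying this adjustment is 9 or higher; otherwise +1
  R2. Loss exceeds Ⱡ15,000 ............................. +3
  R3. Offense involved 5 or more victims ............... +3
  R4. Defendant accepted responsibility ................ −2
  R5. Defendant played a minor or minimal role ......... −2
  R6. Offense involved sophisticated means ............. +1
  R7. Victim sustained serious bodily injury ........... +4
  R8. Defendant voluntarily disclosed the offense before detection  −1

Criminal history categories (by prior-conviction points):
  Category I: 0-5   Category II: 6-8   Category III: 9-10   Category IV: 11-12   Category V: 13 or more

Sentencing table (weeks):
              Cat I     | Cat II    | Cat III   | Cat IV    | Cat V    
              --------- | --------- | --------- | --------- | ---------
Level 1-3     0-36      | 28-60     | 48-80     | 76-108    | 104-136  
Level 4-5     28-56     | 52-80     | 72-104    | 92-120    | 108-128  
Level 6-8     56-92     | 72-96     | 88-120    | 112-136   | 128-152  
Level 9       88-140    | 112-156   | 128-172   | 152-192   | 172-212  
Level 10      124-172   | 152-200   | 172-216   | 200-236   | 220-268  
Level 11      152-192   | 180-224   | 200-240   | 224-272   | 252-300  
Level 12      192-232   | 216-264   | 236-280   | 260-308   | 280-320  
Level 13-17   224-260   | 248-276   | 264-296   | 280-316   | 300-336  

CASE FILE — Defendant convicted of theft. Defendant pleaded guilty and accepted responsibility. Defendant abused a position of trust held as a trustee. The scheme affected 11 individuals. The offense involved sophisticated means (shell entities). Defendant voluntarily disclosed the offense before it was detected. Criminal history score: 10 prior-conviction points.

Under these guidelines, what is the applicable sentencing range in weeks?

Base offense level for theft: 12.
R1 applies (level before this adjustment is 12 ≥ 9, so +4): 12 + 4 = 16.
R2 does not apply.
R3 applies: 16 + 3 = 19.
R4 applies: 19 − 2 = 17.
R5 does not apply.
R6 applies: 17 + 1 = 18.
R8 applies: 18 − 1 = 17.
Final offense level: 17.
Criminal history: 10 prior points → Category III (9-10).
Level 17 falls in the 13-17 band.
Grid: Level 13-17 × Category III = 264-296 weeks.

264-296 weeks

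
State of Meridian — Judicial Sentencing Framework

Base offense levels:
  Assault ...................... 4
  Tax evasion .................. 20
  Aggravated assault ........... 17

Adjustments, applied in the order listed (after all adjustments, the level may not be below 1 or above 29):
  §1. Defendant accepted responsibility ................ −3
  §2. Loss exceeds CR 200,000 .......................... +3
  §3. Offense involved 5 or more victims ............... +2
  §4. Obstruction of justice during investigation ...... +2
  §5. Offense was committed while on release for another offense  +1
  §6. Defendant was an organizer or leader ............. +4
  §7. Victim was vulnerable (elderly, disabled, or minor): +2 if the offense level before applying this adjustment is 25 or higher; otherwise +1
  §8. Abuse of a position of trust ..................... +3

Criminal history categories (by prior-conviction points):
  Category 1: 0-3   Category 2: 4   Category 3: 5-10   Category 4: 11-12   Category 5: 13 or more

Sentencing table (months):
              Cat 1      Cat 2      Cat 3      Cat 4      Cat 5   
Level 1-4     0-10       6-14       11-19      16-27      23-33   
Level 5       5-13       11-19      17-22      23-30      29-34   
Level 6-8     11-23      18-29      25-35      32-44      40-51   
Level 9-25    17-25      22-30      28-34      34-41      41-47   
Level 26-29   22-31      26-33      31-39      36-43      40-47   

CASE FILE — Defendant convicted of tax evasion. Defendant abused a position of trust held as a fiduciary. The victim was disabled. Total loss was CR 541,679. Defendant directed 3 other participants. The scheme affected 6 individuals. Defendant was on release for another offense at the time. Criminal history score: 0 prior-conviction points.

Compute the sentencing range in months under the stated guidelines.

22-31 months

Base offense level for tax evasion: 20.
§2 applies: 20 + 3 = 23.
§3 applies: 23 + 2 = 25.
§5 applies: 25 + 1 = 26.
§6 applies: 26 + 4 = 30.
§7 applies (level before this adjustment is 30 ≥ 25, so +2): 30 + 2 = 32.
§8 applies: 32 + 3 = 35.
Level 35 exceeds the maximum of 29; capped at 29.
Final offense level: 29.
Criminal history: 0 prior points → Category 1 (0-3).
Level 29 falls in the 26-29 band.
Grid: Level 26-29 × Category 1 = 22-31 months.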